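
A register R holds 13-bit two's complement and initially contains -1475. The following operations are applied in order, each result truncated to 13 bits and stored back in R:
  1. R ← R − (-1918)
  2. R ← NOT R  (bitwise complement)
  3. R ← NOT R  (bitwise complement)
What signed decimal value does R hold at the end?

443

Start: R = -1475 = 1101000111101.
R = -1475 − (-1918) = 443 = 0000110111011
R = NOT 0000110111011 = 1111001000100 = -444
R = NOT 1111001000100 = 0000110111011 = 443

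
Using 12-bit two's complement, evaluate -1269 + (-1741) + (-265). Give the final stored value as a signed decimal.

821

-1269 + (-1741) = -3010 → wraps to 1086 (010000111110)
1086 + (-265) = 821 (001100110101)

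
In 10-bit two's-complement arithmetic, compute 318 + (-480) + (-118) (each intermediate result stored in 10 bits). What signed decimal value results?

-280

318 + (-480) = -162 (1101011110)
-162 + (-118) = -280 (1011101000)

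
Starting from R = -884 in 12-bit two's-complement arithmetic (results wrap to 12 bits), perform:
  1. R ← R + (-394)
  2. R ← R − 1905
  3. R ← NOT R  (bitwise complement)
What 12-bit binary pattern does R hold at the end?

110001101110

Start: R = -884 = 110010001100.
R = -884 + (-394) = -1278 = 101100000010
R = -1278 − 1905 = -3183; wraps to 913 = 001110010001
R = NOT 001110010001 = 110001101110 = -914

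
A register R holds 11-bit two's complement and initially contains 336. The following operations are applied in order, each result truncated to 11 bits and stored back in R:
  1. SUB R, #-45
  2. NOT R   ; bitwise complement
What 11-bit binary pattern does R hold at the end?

Start: R = 336 = 00101010000.
R = 336 − (-45) = 381 = 00101111101
R = NOT 00101111101 = 11010000010 = -382

11010000010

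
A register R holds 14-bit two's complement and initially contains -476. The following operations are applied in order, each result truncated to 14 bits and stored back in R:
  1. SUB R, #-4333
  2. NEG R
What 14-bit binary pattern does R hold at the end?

11000011101111

Start: R = -476 = 11111000100100.
R = -476 − (-4333) = 3857 = 00111100010001
R = −(3857) = -3857 = 11000011101111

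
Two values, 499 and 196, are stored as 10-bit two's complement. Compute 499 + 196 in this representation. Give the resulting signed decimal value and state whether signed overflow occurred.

499 → 0111110011
196 → 0011000100
  0111110011
+ 0011000100
= 1010110111
Result 1010110111: MSB = 1 → 695 − 1024 = -329.
Both addends are non-negative but the stored result is negative: signed overflow. The true value 499 + 196 = 695 lies outside [-512, 511].

-329; overflow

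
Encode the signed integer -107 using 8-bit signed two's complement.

|-107| = 107 = 01101011 in 8 bits.
Invert the bits: 10010100. Add 1: 10010101.

10010101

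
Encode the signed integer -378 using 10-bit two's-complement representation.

|-378| = 378 = 0101111010 in 10 bits.
Invert the bits: 1010000101. Add 1: 1010000110.
Check: 1010000110 reads as 646 − 1024 = -378.

1010000110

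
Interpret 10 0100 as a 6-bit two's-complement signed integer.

-28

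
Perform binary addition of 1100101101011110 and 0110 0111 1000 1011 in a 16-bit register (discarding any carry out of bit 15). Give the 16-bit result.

0011001011101001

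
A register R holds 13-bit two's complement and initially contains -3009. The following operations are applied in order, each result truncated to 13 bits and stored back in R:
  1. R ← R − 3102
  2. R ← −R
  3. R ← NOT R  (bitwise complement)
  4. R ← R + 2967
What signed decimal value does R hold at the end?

-3145

Start: R = -3009 = 1010000111111.
R = -3009 − 3102 = -6111; wraps to 2081 = 0100000100001
R = −(2081) = -2081 = 1011111011111
R = NOT 1011111011111 = 0100000100000 = 2080
R = 2080 + 2967 = 5047; wraps to -3145 = 1001110110111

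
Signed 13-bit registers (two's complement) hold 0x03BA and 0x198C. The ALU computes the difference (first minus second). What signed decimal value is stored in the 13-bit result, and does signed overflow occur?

0x03BA = 0001110111010 = 954 (signed)
0x198C = 1100110001100 = -1652 (signed)
Subtract via negate-and-add: invert 1100110001100 + 1 = 0011001110100 (i.e. 1652).
  0001110111010
+ 0011001110100
= 0101000101110
Result 0101000101110: MSB = 0 → value 2606.
Both addends (after negating the subtrahend) are non-negative and so is the stored result: no signed overflow.

2606; no overflow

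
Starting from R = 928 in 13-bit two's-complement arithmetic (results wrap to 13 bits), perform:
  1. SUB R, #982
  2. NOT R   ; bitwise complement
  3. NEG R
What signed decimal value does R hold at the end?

Start: R = 928 = 0001110100000.
R = 928 − 982 = -54 = 1111111001010
R = NOT 1111111001010 = 0000000110101 = 53
R = −(53) = -53 = 1111111001011

-53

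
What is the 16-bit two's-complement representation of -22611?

|-22611| = 22611 = 0101100001010011 in 16 bits.
Invert the bits: 1010011110101100. Add 1: 1010011110101101.
Check: 1010011110101101 reads as 42925 − 65536 = -22611.

1010011110101101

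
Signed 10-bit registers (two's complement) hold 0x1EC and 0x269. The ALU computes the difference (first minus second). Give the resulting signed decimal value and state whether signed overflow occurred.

-125; overflow

0x1EC = 0111101100 = 492 (signed)
0x269 = 1001101001 = -407 (signed)
Subtract via negate-and-add: invert 1001101001 + 1 = 0110010111 (i.e. 407).
  0111101100
+ 0110010111
= 1110000011
Result 1110000011: MSB = 1 → 899 − 1024 = -125.
Both addends (after negating the subtrahend) are non-negative but the stored result is negative: signed overflow. The true value 492 − (-407) = 899 lies outside [-512, 511].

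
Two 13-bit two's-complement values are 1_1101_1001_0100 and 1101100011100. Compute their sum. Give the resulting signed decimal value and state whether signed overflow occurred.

-1872; no overflow

1_1101_1001_0100 → 1110110010100 = -620 (signed)
1101100011100 = -1252 (signed)
  1110110010100
+ 1101100011100
= 1100010110000  (discard carry-out 1)
Result 1100010110000: MSB = 1 → 6320 − 8192 = -1872.
Both addends are negative and so is the stored result: no signed overflow.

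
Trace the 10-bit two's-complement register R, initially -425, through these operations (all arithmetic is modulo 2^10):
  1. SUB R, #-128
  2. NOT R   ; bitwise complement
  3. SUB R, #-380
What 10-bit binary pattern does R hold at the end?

1010100100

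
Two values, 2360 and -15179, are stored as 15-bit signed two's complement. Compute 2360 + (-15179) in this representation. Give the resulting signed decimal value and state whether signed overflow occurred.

2360 → 000100100111000
-15179 → 100010010110101
  000100100111000
+ 100010010110101
= 100110111101101
Result 100110111101101: MSB = 1 → 19949 − 32768 = -12819.
Addends have opposite signs, so signed overflow cannot occur.

-12819; no overflow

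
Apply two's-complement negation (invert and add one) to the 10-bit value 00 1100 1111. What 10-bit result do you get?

1100110001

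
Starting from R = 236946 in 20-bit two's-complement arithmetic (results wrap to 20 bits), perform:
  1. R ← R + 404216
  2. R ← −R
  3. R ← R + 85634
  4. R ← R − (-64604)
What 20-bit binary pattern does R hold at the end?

Start: R = 236946 = 00111001110110010010.
R = 236946 + 404216 = 641162; wraps to -407414 = 10011100100010001010
R = −(-407414) = 407414 = 01100011011101110110
R = 407414 + 85634 = 493048 = 01111000010111111000
R = 493048 − (-64604) = 557652; wraps to -490924 = 10001000001001010100

10001000001001010100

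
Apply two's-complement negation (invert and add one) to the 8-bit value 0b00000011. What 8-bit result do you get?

Invert: 11111100. Add 1: 11111101.

11111101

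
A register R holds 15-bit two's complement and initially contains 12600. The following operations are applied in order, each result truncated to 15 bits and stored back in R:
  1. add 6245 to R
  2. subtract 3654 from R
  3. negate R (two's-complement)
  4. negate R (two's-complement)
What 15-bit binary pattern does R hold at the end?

Start: R = 12600 = 011000100111000.
R = 12600 + 6245 = 18845; wraps to -13923 = 100100110011101
R = -13923 − 3654 = -17577; wraps to 15191 = 011101101010111
R = −(15191) = -15191 = 100010010101001
R = −(-15191) = 15191 = 011101101010111

011101101010111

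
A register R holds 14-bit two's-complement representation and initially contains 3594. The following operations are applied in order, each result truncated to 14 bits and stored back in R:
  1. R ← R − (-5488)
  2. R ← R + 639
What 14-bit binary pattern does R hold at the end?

Start: R = 3594 = 00111000001010.
R = 3594 − (-5488) = 9082; wraps to -7302 = 10001101111010
R = -7302 + 639 = -6663 = 10010111111001

10010111111001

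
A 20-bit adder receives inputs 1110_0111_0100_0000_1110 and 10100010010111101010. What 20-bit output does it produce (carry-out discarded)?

  11100111010000001110
+ 10100010010111101010
= 10001001100111111000  (discard carry-out 1)

10001001100111111000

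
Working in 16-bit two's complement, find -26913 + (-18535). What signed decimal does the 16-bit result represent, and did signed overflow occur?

20088; overflow

-26913 → 1001011011011111
-18535 → 1011011110011001
  1001011011011111
+ 1011011110011001
= 0100111001111000  (discard carry-out 1)
Result 0100111001111000: MSB = 0 → value 20088.
Both addends are negative but the stored result is non-negative: signed overflow. The true value -26913 + (-18535) = -45448 lies outside [-32768, 32767].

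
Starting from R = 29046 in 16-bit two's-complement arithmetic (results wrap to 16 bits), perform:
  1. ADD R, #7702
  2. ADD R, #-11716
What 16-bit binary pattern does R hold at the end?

0110000111001000

Start: R = 29046 = 0111000101110110.
R = 29046 + 7702 = 36748; wraps to -28788 = 1000111110001100
R = -28788 + (-11716) = -40504; wraps to 25032 = 0110000111001000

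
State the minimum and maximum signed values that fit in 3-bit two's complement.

Minimum: −2^2 = -4.
Maximum: 2^2 − 1 = 3.

min = -4, max = 3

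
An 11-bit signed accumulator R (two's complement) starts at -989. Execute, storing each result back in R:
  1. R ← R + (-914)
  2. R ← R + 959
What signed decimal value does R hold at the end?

Start: R = -989 = 10000100011.
R = -989 + (-914) = -1903; wraps to 145 = 00010010001
R = 145 + 959 = 1104; wraps to -944 = 10001010000

-944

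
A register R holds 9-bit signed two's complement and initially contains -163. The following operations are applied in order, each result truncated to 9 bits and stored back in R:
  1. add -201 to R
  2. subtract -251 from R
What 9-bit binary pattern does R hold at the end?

110001111

Start: R = -163 = 101011101.
R = -163 + (-201) = -364; wraps to 148 = 010010100
R = 148 − (-251) = 399; wraps to -113 = 110001111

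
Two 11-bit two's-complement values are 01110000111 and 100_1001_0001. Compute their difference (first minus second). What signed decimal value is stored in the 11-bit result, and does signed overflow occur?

-266; overflow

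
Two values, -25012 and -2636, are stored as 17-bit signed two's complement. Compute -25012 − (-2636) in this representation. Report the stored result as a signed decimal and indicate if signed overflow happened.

-25012 → 11001111001001100
-2636 → 11111010110110100
Subtract via negate-and-add: invert 11111010110110100 + 1 = 00000101001001100 (i.e. 2636).
  11001111001001100
+ 00000101001001100
= 11010100010011000
Result 11010100010011000: MSB = 1 → 108696 − 131072 = -22376.
Addends (after negating the subtrahend) have opposite signs, so signed overflow cannot occur.

-22376; no overflow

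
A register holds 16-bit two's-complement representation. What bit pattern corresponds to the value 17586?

0100010010110010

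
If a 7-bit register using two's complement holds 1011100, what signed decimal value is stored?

-36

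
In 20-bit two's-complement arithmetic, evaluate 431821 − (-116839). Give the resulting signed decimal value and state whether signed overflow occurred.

431821 → 01101001011011001101
-116839 → 11100011011110011001
Subtract via negate-and-add: invert 11100011011110011001 + 1 = 00011100100001100111 (i.e. 116839).
  01101001011011001101
+ 00011100100001100111
= 10000101111100110100
Result 10000101111100110100: MSB = 1 → 548660 − 1048576 = -499916.
Both addends (after negating the subtrahend) are non-negative but the stored result is negative: signed overflow. The true value 431821 − (-116839) = 548660 lies outside [-524288, 524287].

-499916; overflow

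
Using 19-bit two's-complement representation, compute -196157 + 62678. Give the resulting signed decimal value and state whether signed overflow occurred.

-196157 → 1010000000111000011
62678 → 0001111010011010110
  1010000000111000011
+ 0001111010011010110
= 1011111011010011001
Result 1011111011010011001: MSB = 1 → 390809 − 524288 = -133479.
Addends have opposite signs, so signed overflow cannot occur.

-133479; no overflow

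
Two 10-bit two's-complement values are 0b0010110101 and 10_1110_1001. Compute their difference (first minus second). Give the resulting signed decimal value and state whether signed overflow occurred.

460; no overflow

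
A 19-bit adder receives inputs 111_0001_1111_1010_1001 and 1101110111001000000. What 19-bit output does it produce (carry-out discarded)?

1100000110111101001

  1110001111110101001
+ 1101110111001000000
= 1100000110111101001  (discard carry-out 1)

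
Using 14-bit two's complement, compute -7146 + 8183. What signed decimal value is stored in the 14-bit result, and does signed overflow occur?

1037; no overflow

-7146 → 10010000010110
8183 → 01111111110111
  10010000010110
+ 01111111110111
= 00010000001101  (discard carry-out 1)
Result 00010000001101: MSB = 0 → value 1037.
Addends have opposite signs, so signed overflow cannot occur.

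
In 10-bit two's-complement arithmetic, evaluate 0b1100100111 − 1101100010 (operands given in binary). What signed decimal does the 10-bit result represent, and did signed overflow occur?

-59; no overflow

0b1100100111 → 1100100111 = -217 (signed)
1101100010 = -158 (signed)
Subtract via negate-and-add: invert 1101100010 + 1 = 0010011110 (i.e. 158).
  1100100111
+ 0010011110
= 1111000101
Result 1111000101: MSB = 1 → 965 − 1024 = -59.
Addends (after negating the subtrahend) have opposite signs, so signed overflow cannot occur.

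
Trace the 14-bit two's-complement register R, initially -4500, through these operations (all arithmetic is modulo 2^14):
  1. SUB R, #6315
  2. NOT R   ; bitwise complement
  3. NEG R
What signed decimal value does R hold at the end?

Start: R = -4500 = 10111001101100.
R = -4500 − 6315 = -10815; wraps to 5569 = 01010111000001
R = NOT 01010111000001 = 10101000111110 = -5570
R = −(-5570) = 5570 = 01010111000010

5570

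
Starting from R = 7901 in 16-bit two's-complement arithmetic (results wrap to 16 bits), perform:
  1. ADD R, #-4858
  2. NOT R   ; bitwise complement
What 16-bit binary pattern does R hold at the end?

1111010000011100

Start: R = 7901 = 0001111011011101.
R = 7901 + (-4858) = 3043 = 0000101111100011
R = NOT 0000101111100011 = 1111010000011100 = -3044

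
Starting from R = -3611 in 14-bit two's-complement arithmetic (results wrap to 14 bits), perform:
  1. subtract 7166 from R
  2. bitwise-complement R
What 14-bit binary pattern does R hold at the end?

10101000011000

Start: R = -3611 = 11000111100101.
R = -3611 − 7166 = -10777; wraps to 5607 = 01010111100111
R = NOT 01010111100111 = 10101000011000 = -5608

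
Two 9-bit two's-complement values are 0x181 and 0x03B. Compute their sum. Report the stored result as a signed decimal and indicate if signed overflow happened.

-68; no overflow

0x181 = 110000001 = -127 (signed)
0x03B = 000111011 = 59 (signed)
  110000001
+ 000111011
= 110111100
Result 110111100: MSB = 1 → 444 − 512 = -68.
Addends have opposite signs, so signed overflow cannot occur.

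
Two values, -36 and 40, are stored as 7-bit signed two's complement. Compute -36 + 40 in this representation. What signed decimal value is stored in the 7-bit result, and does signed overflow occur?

4; no overflow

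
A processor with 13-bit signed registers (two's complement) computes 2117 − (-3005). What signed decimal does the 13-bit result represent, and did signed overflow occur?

2117 → 0100001000101
-3005 → 1010001000011
Subtract via negate-and-add: invert 1010001000011 + 1 = 0101110111101 (i.e. 3005).
  0100001000101
+ 0101110111101
= 1010000000010
Result 1010000000010: MSB = 1 → 5122 − 8192 = -3070.
Both addends (after negating the subtrahend) are non-negative but the stored result is negative: signed overflow. The true value 2117 − (-3005) = 5122 lies outside [-4096, 4095].

-3070; overflow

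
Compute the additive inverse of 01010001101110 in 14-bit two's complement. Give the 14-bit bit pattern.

10101110010010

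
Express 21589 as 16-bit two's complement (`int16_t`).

21589 is non-negative, so write it directly in 16 bits: 0101010001010101.

0101010001010101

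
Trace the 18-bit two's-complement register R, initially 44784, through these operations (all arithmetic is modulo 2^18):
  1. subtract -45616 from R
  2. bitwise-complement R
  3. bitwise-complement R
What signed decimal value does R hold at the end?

90400

Start: R = 44784 = 001010111011110000.
R = 44784 − (-45616) = 90400 = 010110000100100000
R = NOT 010110000100100000 = 101001111011011111 = -90401
R = NOT 101001111011011111 = 010110000100100000 = 90400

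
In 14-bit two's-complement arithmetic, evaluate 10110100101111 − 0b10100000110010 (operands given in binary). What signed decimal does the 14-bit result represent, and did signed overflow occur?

10110100101111 = -4817 (signed)
0b10100000110010 → 10100000110010 = -6094 (signed)
Subtract via negate-and-add: invert 10100000110010 + 1 = 01011111001110 (i.e. 6094).
  10110100101111
+ 01011111001110
= 00010011111101  (discard carry-out 1)
Result 00010011111101: MSB = 0 → value 1277.
Addends (after negating the subtrahend) have opposite signs, so signed overflow cannot occur.

1277; no overflow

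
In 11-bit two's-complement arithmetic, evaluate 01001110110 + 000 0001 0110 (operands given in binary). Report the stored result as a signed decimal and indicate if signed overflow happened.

01001110110 = 630 (signed)
000 0001 0110 → 00000010110 = 22 (signed)
  01001110110
+ 00000010110
= 01010001100
Result 01010001100: MSB = 0 → value 652.
Both addends are non-negative and so is the stored result: no signed overflow.

652; no overflow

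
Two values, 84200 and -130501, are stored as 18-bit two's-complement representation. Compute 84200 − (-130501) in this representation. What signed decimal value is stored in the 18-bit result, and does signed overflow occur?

84200 → 010100100011101000
-130501 → 100000001000111011
Subtract via negate-and-add: invert 100000001000111011 + 1 = 011111110111000101 (i.e. 130501).
  010100100011101000
+ 011111110111000101
= 110100011010101101
Result 110100011010101101: MSB = 1 → 214701 − 262144 = -47443.
Both addends (after negating the subtrahend) are non-negative but the stored result is negative: signed overflow. The true value 84200 − (-130501) = 214701 lies outside [-131072, 131071].

-47443; overflow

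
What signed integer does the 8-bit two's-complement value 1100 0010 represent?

-62

MSB is 1, so the value is negative.
Unsigned reading: 194. Subtract 2^8 = 256: 194 − 256 = -62.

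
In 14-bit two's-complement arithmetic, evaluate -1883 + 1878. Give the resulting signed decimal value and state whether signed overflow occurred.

-1883 → 11100010100101
1878 → 00011101010110
  11100010100101
+ 00011101010110
= 11111111111011
Result 11111111111011: MSB = 1 → 16379 − 16384 = -5.
Addends have opposite signs, so signed overflow cannot occur.

-5; no overflow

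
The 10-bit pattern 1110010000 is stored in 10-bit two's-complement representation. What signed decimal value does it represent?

MSB is 1, so the value is negative.
Unsigned reading: 912. Subtract 2^10 = 1024: 912 − 1024 = -112.

-112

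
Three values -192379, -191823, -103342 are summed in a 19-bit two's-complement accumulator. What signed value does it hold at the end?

36744

-192379 + (-191823) = -384202 → wraps to 140086 (0100010001100110110)
140086 + (-103342) = 36744 (0001000111110001000)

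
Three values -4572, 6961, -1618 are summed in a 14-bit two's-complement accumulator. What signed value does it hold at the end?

771

-4572 + 6961 = 2389 (00100101010101)
2389 + (-1618) = 771 (00001100000011)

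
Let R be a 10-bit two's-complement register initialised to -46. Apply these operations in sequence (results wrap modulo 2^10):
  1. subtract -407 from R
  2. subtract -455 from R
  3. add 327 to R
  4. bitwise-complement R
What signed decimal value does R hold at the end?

-120

Start: R = -46 = 1111010010.
R = -46 − (-407) = 361 = 0101101001
R = 361 − (-455) = 816; wraps to -208 = 1100110000
R = -208 + 327 = 119 = 0001110111
R = NOT 0001110111 = 1110001000 = -120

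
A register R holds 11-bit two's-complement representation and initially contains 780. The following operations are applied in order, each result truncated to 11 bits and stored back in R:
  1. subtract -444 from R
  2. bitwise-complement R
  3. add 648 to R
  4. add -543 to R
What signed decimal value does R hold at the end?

928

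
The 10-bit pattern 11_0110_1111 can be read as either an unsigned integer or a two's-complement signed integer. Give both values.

unsigned = 879, signed = -145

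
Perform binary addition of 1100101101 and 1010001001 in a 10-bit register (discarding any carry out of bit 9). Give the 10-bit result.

0110110110

  1100101101
+ 1010001001
= 0110110110  (discard carry-out 1)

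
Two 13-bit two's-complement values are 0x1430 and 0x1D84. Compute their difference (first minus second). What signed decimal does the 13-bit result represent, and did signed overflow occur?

-2388; no overflow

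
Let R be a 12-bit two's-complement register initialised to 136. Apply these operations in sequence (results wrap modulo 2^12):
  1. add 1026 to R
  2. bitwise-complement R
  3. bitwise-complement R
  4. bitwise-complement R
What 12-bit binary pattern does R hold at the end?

101101110101

Start: R = 136 = 000010001000.
R = 136 + 1026 = 1162 = 010010001010
R = NOT 010010001010 = 101101110101 = -1163
R = NOT 101101110101 = 010010001010 = 1162
R = NOT 010010001010 = 101101110101 = -1163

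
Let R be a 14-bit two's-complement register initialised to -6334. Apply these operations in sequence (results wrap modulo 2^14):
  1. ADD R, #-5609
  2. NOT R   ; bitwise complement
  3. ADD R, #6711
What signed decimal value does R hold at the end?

2269

Start: R = -6334 = 10011101000010.
R = -6334 + (-5609) = -11943; wraps to 4441 = 01000101011001
R = NOT 01000101011001 = 10111010100110 = -4442
R = -4442 + 6711 = 2269 = 00100011011101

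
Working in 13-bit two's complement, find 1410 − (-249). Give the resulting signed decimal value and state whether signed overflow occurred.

1659; no overflow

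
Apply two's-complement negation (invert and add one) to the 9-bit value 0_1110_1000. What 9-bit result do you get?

100011000

Invert: 100010111. Add 1: 100011000.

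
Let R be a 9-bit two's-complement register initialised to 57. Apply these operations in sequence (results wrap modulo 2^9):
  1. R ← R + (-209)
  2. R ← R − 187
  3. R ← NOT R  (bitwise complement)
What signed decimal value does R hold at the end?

-174

Start: R = 57 = 000111001.
R = 57 + (-209) = -152 = 101101000
R = -152 − 187 = -339; wraps to 173 = 010101101
R = NOT 010101101 = 101010010 = -174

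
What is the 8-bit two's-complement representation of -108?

10010100

|-108| = 108 = 01101100 in 8 bits.
Invert the bits: 10010011. Add 1: 10010100.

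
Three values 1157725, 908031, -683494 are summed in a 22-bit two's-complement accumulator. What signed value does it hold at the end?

1382262

1157725 + 908031 = 2065756 (0111111000010101011100)
2065756 + (-683494) = 1382262 (0101010001011101110110)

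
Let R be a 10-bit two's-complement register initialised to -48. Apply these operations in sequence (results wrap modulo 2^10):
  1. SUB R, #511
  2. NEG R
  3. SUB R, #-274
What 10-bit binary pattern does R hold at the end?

1101000001

Start: R = -48 = 1111010000.
R = -48 − 511 = -559; wraps to 465 = 0111010001
R = −(465) = -465 = 1000101111
R = -465 − (-274) = -191 = 1101000001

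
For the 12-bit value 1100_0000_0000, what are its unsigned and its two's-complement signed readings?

unsigned = 3072, signed = -1024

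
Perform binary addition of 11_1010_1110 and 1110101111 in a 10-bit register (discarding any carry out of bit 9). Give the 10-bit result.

  1110101110
+ 1110101111
= 1101011101  (discard carry-out 1)

1101011101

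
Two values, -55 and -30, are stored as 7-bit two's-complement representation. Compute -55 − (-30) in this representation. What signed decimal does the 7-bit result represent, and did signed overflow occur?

-55 → 1001001
-30 → 1100010
Subtract via negate-and-add: invert 1100010 + 1 = 0011110 (i.e. 30).
  1001001
+ 0011110
= 1100111
Result 1100111: MSB = 1 → 103 − 128 = -25.
Addends (after negating the subtrahend) have opposite signs, so signed overflow cannot occur.

-25; no overflow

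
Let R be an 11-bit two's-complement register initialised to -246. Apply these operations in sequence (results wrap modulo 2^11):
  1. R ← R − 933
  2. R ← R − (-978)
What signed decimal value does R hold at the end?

Start: R = -246 = 11100001010.
R = -246 − 933 = -1179; wraps to 869 = 01101100101
R = 869 − (-978) = 1847; wraps to -201 = 11100110111

-201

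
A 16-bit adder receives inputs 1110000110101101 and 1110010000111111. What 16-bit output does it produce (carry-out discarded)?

  1110000110101101
+ 1110010000111111
= 1100010111101100  (discard carry-out 1)

1100010111101100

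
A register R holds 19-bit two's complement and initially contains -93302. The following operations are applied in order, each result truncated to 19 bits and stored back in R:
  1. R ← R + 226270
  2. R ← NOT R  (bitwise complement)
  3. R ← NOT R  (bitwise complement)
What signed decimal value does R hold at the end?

Start: R = -93302 = 1101001001110001010.
R = -93302 + 226270 = 132968 = 0100000011101101000
R = NOT 0100000011101101000 = 1011111100010010111 = -132969
R = NOT 1011111100010010111 = 0100000011101101000 = 132968

132968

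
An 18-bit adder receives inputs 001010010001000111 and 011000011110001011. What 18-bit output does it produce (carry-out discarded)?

100010101111010010

  001010010001000111
+ 011000011110001011
= 100010101111010010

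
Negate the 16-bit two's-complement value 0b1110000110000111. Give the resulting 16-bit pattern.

0001111001111001

Invert: 0001111001111000. Add 1: 0001111001111001.
Check: 1110000110000111 = -7801, 0001111001111001 = 7801.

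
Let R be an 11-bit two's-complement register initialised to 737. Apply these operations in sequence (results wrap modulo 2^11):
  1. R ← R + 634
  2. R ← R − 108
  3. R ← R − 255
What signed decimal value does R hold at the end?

1008

Start: R = 737 = 01011100001.
R = 737 + 634 = 1371; wraps to -677 = 10101011011
R = -677 − 108 = -785 = 10011101111
R = -785 − 255 = -1040; wraps to 1008 = 01111110000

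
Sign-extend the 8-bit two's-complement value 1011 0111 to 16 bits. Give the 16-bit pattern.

MSB of 10110111 is 1; replicate it into the new high bits.
11111111|10110111 → 1111111110110111 (still -73).

1111111110110111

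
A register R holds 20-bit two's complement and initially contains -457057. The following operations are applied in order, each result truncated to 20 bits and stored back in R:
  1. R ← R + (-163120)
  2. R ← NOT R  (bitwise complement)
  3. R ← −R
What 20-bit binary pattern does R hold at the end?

01101000100101110000

Start: R = -457057 = 10010000011010011111.
R = -457057 + (-163120) = -620177; wraps to 428399 = 01101000100101101111
R = NOT 01101000100101101111 = 10010111011010010000 = -428400
R = −(-428400) = 428400 = 01101000100101110000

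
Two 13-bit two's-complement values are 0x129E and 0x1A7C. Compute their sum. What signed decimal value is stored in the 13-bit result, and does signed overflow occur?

3354; overflow

0x129E = 1001010011110 = -3426 (signed)
0x1A7C = 1101001111100 = -1412 (signed)
  1001010011110
+ 1101001111100
= 0110100011010  (discard carry-out 1)
Result 0110100011010: MSB = 0 → value 3354.
Both addends are negative but the stored result is non-negative: signed overflow. The true value -3426 + (-1412) = -4838 lies outside [-4096, 4095].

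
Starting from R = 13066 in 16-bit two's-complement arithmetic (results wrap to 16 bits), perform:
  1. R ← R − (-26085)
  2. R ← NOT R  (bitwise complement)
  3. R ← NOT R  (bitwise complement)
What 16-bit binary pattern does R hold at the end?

1001100011101111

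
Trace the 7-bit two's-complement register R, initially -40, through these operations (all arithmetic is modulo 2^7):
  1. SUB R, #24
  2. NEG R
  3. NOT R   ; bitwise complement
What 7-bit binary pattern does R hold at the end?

Start: R = -40 = 1011000.
R = -40 − 24 = -64 = 1000000
R = −(-64) = 64; wraps to -64 = 1000000
R = NOT 1000000 = 0111111 = 63

0111111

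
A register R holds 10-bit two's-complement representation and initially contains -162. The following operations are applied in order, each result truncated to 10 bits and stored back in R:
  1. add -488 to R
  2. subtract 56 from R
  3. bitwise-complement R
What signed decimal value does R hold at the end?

-319

Start: R = -162 = 1101011110.
R = -162 + (-488) = -650; wraps to 374 = 0101110110
R = 374 − 56 = 318 = 0100111110
R = NOT 0100111110 = 1011000001 = -319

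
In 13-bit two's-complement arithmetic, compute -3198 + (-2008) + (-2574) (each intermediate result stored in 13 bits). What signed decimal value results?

-3198 + (-2008) = -5206 → wraps to 2986 (0101110101010)
2986 + (-2574) = 412 (0000110011100)

412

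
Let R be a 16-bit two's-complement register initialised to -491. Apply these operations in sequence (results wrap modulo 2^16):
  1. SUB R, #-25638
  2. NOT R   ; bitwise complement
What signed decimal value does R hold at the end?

Start: R = -491 = 1111111000010101.
R = -491 − (-25638) = 25147 = 0110001000111011
R = NOT 0110001000111011 = 1001110111000100 = -25148

-25148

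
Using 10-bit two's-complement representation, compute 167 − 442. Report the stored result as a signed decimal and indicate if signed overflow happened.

167 → 0010100111
442 → 0110111010
Subtract via negate-and-add: invert 0110111010 + 1 = 1001000110 (i.e. -442).
  0010100111
+ 1001000110
= 1011101101
Result 1011101101: MSB = 1 → 749 − 1024 = -275.
Addends (after negating the subtrahend) have opposite signs, so signed overflow cannot occur.

-275; no overflow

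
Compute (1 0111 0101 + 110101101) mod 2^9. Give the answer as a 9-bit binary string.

100100010

  101110101
+ 110101101
= 100100010  (discard carry-out 1)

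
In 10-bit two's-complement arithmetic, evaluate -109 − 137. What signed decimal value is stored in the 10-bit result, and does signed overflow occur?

-246; no overflow

-109 → 1110010011
137 → 0010001001
Subtract via negate-and-add: invert 0010001001 + 1 = 1101110111 (i.e. -137).
  1110010011
+ 1101110111
= 1100001010  (discard carry-out 1)
Result 1100001010: MSB = 1 → 778 − 1024 = -246.
Both addends (after negating the subtrahend) are negative and so is the stored result: no signed overflow.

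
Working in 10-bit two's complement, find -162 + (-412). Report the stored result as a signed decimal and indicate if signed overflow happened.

450; overflow

-162 → 1101011110
-412 → 1001100100
  1101011110
+ 1001100100
= 0111000010  (discard carry-out 1)
Result 0111000010: MSB = 0 → value 450.
Both addends are negative but the stored result is non-negative: signed overflow. The true value -162 + (-412) = -574 lies outside [-512, 511].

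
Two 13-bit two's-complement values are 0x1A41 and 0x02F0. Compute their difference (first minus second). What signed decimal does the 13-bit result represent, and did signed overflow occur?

0x1A41 = 1101001000001 = -1471 (signed)
0x02F0 = 0001011110000 = 752 (signed)
Subtract via negate-and-add: invert 0001011110000 + 1 = 1110100010000 (i.e. -752).
  1101001000001
+ 1110100010000
= 1011101010001  (discard carry-out 1)
Result 1011101010001: MSB = 1 → 5969 − 8192 = -2223.
Both addends (after negating the subtrahend) are negative and so is the stored result: no signed overflow.

-2223; no overflow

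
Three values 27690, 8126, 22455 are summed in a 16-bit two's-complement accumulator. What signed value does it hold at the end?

-7265

27690 + 8126 = 35816 → wraps to -29720 (1000101111101000)
-29720 + 22455 = -7265 (1110001110011111)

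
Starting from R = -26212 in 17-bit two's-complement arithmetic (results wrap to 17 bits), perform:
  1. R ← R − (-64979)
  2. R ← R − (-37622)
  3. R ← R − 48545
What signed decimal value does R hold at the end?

27844

Start: R = -26212 = 11001100110011100.
R = -26212 − (-64979) = 38767 = 01001011101101111
R = 38767 − (-37622) = 76389; wraps to -54683 = 10010101001100101
R = -54683 − 48545 = -103228; wraps to 27844 = 00110110011000100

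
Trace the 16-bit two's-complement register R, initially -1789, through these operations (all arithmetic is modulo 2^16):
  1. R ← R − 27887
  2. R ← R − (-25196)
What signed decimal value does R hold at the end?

-4480

Start: R = -1789 = 1111100100000011.
R = -1789 − 27887 = -29676 = 1000110000010100
R = -29676 − (-25196) = -4480 = 1110111010000000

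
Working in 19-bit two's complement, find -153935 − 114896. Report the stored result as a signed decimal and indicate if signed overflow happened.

-153935 → 1011010011010110001
114896 → 0011100000011010000
Subtract via negate-and-add: invert 0011100000011010000 + 1 = 1100011111100110000 (i.e. -114896).
  1011010011010110001
+ 1100011111100110000
= 0111110010111100001  (discard carry-out 1)
Result 0111110010111100001: MSB = 0 → value 255457.
Both addends (after negating the subtrahend) are negative but the stored result is non-negative: signed overflow. The true value -153935 − 114896 = -268831 lies outside [-262144, 262143].

255457; overflow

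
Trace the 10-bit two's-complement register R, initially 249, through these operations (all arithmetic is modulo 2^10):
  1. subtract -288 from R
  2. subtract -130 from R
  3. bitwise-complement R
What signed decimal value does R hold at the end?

356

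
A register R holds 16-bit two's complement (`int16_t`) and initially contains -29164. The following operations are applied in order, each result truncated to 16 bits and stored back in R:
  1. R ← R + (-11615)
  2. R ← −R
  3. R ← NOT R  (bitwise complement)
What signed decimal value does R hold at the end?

24756

Start: R = -29164 = 1000111000010100.
R = -29164 + (-11615) = -40779; wraps to 24757 = 0110000010110101
R = −(24757) = -24757 = 1001111101001011
R = NOT 1001111101001011 = 0110000010110100 = 24756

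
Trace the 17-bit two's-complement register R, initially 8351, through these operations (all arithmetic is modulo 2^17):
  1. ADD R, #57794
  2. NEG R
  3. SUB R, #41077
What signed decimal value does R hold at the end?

Start: R = 8351 = 00010000010011111.
R = 8351 + 57794 = 66145; wraps to -64927 = 10000001001100001
R = −(-64927) = 64927 = 01111110110011111
R = 64927 − 41077 = 23850 = 00101110100101010

23850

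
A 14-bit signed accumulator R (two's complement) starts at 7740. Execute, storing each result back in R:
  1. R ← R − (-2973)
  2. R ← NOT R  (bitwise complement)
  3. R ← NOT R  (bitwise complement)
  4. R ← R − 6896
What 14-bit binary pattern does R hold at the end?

Start: R = 7740 = 01111000111100.
R = 7740 − (-2973) = 10713; wraps to -5671 = 10100111011001
R = NOT 10100111011001 = 01011000100110 = 5670
R = NOT 01011000100110 = 10100111011001 = -5671
R = -5671 − 6896 = -12567; wraps to 3817 = 00111011101001

00111011101001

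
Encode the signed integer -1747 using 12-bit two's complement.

|-1747| = 1747 = 011011010011 in 12 bits.
Invert the bits: 100100101100. Add 1: 100100101101.
Check: 100100101101 reads as 2349 − 4096 = -1747.

100100101101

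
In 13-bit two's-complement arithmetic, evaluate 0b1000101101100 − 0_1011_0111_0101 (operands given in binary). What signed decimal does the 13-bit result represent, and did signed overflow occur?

1527; overflow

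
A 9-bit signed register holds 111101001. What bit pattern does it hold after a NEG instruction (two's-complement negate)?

000010111

Invert: 000010110. Add 1: 000010111.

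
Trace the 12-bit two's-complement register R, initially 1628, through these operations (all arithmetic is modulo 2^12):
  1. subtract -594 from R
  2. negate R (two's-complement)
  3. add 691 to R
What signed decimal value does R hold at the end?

-1531

Start: R = 1628 = 011001011100.
R = 1628 − (-594) = 2222; wraps to -1874 = 100010101110
R = −(-1874) = 1874 = 011101010010
R = 1874 + 691 = 2565; wraps to -1531 = 101000000101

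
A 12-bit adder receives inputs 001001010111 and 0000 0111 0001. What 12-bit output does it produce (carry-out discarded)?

  001001010111
+ 000001110001
= 001011001000

001011001000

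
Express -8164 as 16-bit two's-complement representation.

1110000000011100

|-8164| = 8164 = 0001111111100100 in 16 bits.
Invert the bits: 1110000000011011. Add 1: 1110000000011100.
Check: 1110000000011100 reads as 57372 − 65536 = -8164.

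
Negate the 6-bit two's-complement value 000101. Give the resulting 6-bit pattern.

111011

Invert: 111010. Add 1: 111011.
Check: 000101 = 5, 111011 = -5.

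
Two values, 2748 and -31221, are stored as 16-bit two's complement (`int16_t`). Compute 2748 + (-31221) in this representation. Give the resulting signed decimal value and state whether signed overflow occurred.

-28473; no overflow

2748 → 0000101010111100
-31221 → 1000011000001011
  0000101010111100
+ 1000011000001011
= 1001000011000111
Result 1001000011000111: MSB = 1 → 37063 − 65536 = -28473.
Addends have opposite signs, so signed overflow cannot occur.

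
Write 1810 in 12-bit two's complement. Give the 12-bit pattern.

011100010010

1810 is non-negative, so write it directly in 12 bits: 011100010010.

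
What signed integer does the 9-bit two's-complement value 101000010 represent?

-190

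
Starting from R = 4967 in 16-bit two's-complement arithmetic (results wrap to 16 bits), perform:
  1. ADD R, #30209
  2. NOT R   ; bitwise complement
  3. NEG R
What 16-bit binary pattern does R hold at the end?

Start: R = 4967 = 0001001101100111.
R = 4967 + 30209 = 35176; wraps to -30360 = 1000100101101000
R = NOT 1000100101101000 = 0111011010010111 = 30359
R = −(30359) = -30359 = 1000100101101001

1000100101101001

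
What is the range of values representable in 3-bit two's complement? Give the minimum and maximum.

min = -4, max = 3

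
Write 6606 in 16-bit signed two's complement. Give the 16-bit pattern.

0001100111001110

6606 is non-negative, so write it directly in 16 bits: 0001100111001110.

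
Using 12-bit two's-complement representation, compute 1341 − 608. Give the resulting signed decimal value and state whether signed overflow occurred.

733; no overflow

1341 → 010100111101
608 → 001001100000
Subtract via negate-and-add: invert 001001100000 + 1 = 110110100000 (i.e. -608).
  010100111101
+ 110110100000
= 001011011101  (discard carry-out 1)
Result 001011011101: MSB = 0 → value 733.
Addends (after negating the subtrahend) have opposite signs, so signed overflow cannot occur.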